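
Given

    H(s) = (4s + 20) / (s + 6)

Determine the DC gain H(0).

H(0) = 10/3 ≈ 3.333

Set s = 0: H(0) = (20) / (6) = 10/3.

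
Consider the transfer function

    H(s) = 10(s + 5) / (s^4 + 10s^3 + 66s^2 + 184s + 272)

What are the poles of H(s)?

s = -2 ± 2j, -3 ± 5j

The poles are the roots of the denominator s^4 + 10s^3 + 66s^2 + 184s + 272 = 0.
No real roots exist; factor into two real quadratics: (s^2 + 4s + 8)(s^2 + 6s + 34) = 0.
Each quadratic gives a conjugate pair via the quadratic formula.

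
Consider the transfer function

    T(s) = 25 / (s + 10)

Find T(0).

T(0) = 5/2 ≈ 2.500

At s = 0 each factor (s + a) contributes a and each (s^2 + bs + c) contributes c.
T(0) = 25·1 / ((10)) = 25/10 = 5/2.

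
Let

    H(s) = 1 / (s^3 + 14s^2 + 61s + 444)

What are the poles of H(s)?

s = -1 ± 6j, -12

The poles are the roots of the denominator s^3 + 14s^2 + 61s + 444 = 0.
Trying s = -12: the polynomial evaluates to 0, so (s + 12) is a factor.
Dividing out leaves s^2 + 2s + 37 = 0.
The quadratic formula then gives s = -1 ± 6j.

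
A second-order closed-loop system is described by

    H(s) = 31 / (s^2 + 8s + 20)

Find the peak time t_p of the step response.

t_p ≈ 1.571 s

Comparing s^2 + 8s + 20 to s^2 + 2ζωₙs + ωₙ²: ωₙ = √20 ≈ 4.472 rad/s and ζ = 8/(2·√20) ≈ 0.8944.
ζωₙ = 8/2 = 4, so ω_d = ωₙ√(1−ζ²) = √(ωₙ² − (ζωₙ)²) = √(20 − 4²) = √4 = 2 rad/s.
t_p = π/ω_d = π/2 ≈ 1.571 s.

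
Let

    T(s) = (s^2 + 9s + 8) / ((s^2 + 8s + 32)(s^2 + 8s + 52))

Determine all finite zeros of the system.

Set the numerator to zero: s^2 + 9s + 8 = 0.
Factoring: (s + 8)(s + 1) = 0.

s = -8, -1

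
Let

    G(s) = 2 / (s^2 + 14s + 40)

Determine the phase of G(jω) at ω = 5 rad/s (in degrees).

At s = j5: numerator = 2, denominator = 15 + j70.
∠G = ∠num − ∠den = 0° − (77.905°) = -77.91°.

∠G(j5) ≈ -77.91°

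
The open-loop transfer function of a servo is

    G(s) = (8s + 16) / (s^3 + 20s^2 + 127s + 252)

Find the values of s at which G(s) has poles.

s = -9, -7, -4

The poles are the roots of the denominator s^3 + 20s^2 + 127s + 252 = 0.
Trying s = -9: the polynomial evaluates to 0, so (s + 9) is a factor.
Dividing out leaves s^2 + 11s + 28 = 0.
Factoring the quadratic: (s + 7)(s + 4) = 0.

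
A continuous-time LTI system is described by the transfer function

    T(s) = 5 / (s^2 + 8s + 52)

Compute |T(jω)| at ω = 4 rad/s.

|T(j4)| ≈ 0.1038

Substitute s = j4: numerator = 5, denominator = 36 + j32.
|T(j4)| = |5| / |36 + j32| = 5 / 48.166 ≈ 0.1038.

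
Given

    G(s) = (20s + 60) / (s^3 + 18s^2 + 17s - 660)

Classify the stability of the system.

unstable

The denominator s^3 + 18s^2 + 17s - 660 factors as (s - 5)(s + 12)(s + 11), giving poles at s = 5, -12, -11.
Since the pole(s) at s = 5 lie in the right half-plane, the system is unstable.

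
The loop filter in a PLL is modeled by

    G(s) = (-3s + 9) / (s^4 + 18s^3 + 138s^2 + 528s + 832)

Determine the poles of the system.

s = -5 ± j, -4 ± 4j

The poles are the roots of the denominator s^4 + 18s^3 + 138s^2 + 528s + 832 = 0.
No real roots exist; factor into two real quadratics: (s^2 + 10s + 26)(s^2 + 8s + 32) = 0.
Each quadratic gives a conjugate pair via the quadratic formula.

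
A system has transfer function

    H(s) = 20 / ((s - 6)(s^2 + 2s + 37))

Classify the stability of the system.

The poles can be read from the denominator factors: s = 6, -1 ± 6j.
Since the pole(s) at s = 6 lie in the right half-plane, the system is unstable.

unstable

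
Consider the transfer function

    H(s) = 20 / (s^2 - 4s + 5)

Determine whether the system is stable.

unstable

The poles can be read from the denominator factors: s = 2 + j, 2 - j.
Since the pole(s) at s = 2 ± j lie in the right half-plane, the system is unstable.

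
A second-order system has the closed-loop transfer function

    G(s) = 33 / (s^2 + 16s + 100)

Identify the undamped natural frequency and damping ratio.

ωₙ = 10 rad/s, ζ = 0.8

Compare the denominator to the standard form s^2 + 2ζωₙs + ωₙ².
ωₙ² = 100, so ωₙ = 10 rad/s.
2ζωₙ = 16, so ζ = 16/(2·10) = 0.8.
With ζ = 0.8 the response is underdamped.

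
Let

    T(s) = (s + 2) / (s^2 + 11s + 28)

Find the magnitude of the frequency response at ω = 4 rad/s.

Substitute s = j4: numerator = 2 + j4, denominator = 12 + j44.
|T(j4)| = |2 + j4| / |12 + j44| = 4.4721 / 45.607 ≈ 0.09806.

|T(j4)| ≈ 0.09806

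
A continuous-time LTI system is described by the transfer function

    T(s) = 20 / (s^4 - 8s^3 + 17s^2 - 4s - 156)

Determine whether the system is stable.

unstable

The denominator s^4 - 8s^3 + 17s^2 - 4s - 156 factors as (s + 2)(s - 6)(s^2 - 4s + 13), giving poles at s = -2, 6, 2 + 3j, 2 - 3j.
Since the pole(s) at s = 6, 2 ± 3j lie in the right half-plane, the system is unstable.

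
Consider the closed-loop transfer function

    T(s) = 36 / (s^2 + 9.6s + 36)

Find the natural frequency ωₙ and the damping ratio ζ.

ωₙ = 6 rad/s, ζ = 0.8

Compare the denominator to the standard form s^2 + 2ζωₙs + ωₙ².
ωₙ² = 36, so ωₙ = 6 rad/s.
2ζωₙ = 9.6, so ζ = 9.6/(2·6) = 0.8.
With ζ = 0.8 the response is underdamped.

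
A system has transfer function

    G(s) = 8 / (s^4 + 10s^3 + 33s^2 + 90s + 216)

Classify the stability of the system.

marginally stable

The denominator s^4 + 10s^3 + 33s^2 + 90s + 216 factors as (s^2 + 9)(s + 6)(s + 4), giving poles at s = 3j, -3j, -6, -4.
Since the simple pole(s) at s = ±3j lie on the jω-axis with none in the right half-plane, the system is marginally stable.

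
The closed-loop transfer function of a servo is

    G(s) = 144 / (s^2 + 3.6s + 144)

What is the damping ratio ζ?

ζ = 0.15

Compare the denominator to the standard form s^2 + 2ζωₙs + ωₙ².
ωₙ² = 144, so ωₙ = 12 rad/s.
2ζωₙ = 3.6, so ζ = 3.6/(2·12) = 0.15.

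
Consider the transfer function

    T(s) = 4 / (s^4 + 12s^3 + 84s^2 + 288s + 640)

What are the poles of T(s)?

The poles are the roots of the denominator s^4 + 12s^3 + 84s^2 + 288s + 640 = 0.
No real roots exist; factor into two real quadratics: (s^2 + 8s + 32)(s^2 + 4s + 20) = 0.
Each quadratic gives a conjugate pair via the quadratic formula.

s = -4 + 4j, -4 - 4j, -2 + 4j, -2 - 4j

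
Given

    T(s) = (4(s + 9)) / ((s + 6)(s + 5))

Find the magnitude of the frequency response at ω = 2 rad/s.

Substitute s = j2: numerator = 36 + j8, denominator = 26 + j22.
|T(j2)| = |36 + j8| / |26 + j22| = 36.878 / 34.059 ≈ 1.083.

|T(j2)| ≈ 1.083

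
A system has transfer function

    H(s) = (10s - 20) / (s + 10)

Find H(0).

Set s = 0: H(0) = (-20) / (10) = -2.

H(0) = -2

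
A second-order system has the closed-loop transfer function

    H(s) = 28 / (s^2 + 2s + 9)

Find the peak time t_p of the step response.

Comparing s^2 + 2s + 9 to s^2 + 2ζωₙs + ωₙ²: ωₙ = 3 rad/s and ζ = 2/(2·3) ≈ 0.3333.
ζωₙ = 2/2 = 1, so ω_d = ωₙ√(1−ζ²) = √(ωₙ² − (ζωₙ)²) = √(9 − 1²) = √8 ≈ 2.828 rad/s.
t_p = π/ω_d = π/2.828 ≈ 1.111 s.

t_p ≈ 1.111 s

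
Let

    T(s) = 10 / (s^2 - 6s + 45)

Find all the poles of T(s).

s = 3 + 6j, 3 - 6j

The poles are the roots of the denominator s^2 - 6s + 45 = 0.
Using the quadratic formula: s = (6 ± √(-144))/2 = 3 ± 6j.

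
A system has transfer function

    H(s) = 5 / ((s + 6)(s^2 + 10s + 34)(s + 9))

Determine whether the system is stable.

stable

The poles can be read from the denominator factors: s = -6, -5 + 3j, -5 - 3j, -9.
Since all poles lie strictly in the left half-plane, the system is stable.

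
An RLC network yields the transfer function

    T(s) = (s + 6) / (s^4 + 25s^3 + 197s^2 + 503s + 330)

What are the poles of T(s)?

s = -3, -10, -1, -11

The poles are the roots of the denominator s^4 + 25s^3 + 197s^2 + 503s + 330 = 0.
Trying s = -3: the polynomial evaluates to 0, so (s + 3) is a factor.
Dividing out leaves s^3 + 22s^2 + 131s + 110 = 0.
This factors further as (s + 10)(s + 1)(s + 11) = 0.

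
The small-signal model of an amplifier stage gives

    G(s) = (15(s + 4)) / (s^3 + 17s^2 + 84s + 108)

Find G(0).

Set s = 0: G(0) = (60) / (108) = 5/9.

G(0) = 5/9 ≈ 0.5556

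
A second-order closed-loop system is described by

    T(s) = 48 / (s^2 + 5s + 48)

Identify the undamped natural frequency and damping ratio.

Compare the denominator to the standard form s^2 + 2ζωₙs + ωₙ².
ωₙ² = 48, so ωₙ = √48 ≈ 6.928 rad/s.
2ζωₙ = 5, so ζ = 5/(2·√48) ≈ 0.3608.

ωₙ ≈ 6.928 rad/s, ζ ≈ 0.3608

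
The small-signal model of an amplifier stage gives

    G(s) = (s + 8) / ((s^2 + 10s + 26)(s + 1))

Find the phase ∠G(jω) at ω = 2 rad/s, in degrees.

At s = j2: numerator = 8 + j2, denominator = -18 + j64.
∠G = ∠num − ∠den = 14.036° − (105.71°) = -91.67°.

∠G(j2) ≈ -91.67°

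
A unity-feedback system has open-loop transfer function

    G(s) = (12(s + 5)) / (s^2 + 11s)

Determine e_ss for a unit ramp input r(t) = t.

e_ss = 0.1833

G(s) has one pole at the origin.
This is a Type 1 system. Kv = lim_{s→0} s·G(s) = 60/11.
e_ss = 1/Kv = 1/(60/11) = 11/60 ≈ 0.1833.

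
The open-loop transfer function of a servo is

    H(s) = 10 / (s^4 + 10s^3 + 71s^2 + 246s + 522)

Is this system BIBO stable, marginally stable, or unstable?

The denominator s^4 + 10s^3 + 71s^2 + 246s + 522 factors as (s^2 + 6s + 18)(s^2 + 4s + 29), giving poles at s = -3 ± 3j, -2 ± 5j.
Since all poles lie strictly in the left half-plane, the system is stable.

stable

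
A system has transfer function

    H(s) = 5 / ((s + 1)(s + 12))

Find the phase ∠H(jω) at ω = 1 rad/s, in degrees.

At s = j1: numerator = 5, denominator = 11 + j13.
∠H = ∠num − ∠den = 0° − (49.764°) = -49.76°.

∠H(j1) ≈ -49.76°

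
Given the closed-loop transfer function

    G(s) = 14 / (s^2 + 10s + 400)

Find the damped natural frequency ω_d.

ω_d ≈ 19.36 rad/s

Comparing s^2 + 10s + 400 to s^2 + 2ζωₙs + ωₙ²: ωₙ = 20 rad/s and ζ = 10/(2·20) = 0.25.
ζωₙ = 10/2 = 5, so ω_d = ωₙ√(1−ζ²) = √(ωₙ² − (ζωₙ)²) = √(400 − 5²) = √375 ≈ 19.36 rad/s.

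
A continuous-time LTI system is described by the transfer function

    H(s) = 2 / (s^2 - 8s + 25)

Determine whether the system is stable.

unstable

The denominator s^2 - 8s + 25 factors as (s^2 - 8s + 25), giving poles at s = 4 ± 3j.
Since the pole(s) at s = 4 + 3j, 4 - 3j lie in the right half-plane, the system is unstable.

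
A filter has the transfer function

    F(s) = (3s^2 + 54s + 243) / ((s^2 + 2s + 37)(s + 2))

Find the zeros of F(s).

s = -9, -9

Set the numerator to zero: 3s^2 + 54s + 243 = 0, i.e. 3·(s^2 + 18s + 81) = 0.
Factoring: (s + 9)^2 = 0.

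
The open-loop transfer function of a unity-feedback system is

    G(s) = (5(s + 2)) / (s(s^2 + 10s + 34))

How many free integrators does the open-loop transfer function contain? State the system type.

The denominator has 1 factor of s at the origin (free integrator), so this is a Type 1 system.

Type 1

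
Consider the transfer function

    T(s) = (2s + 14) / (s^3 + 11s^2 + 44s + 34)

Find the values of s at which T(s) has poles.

The poles are the roots of the denominator s^3 + 11s^2 + 44s + 34 = 0.
Trying s = -1: the polynomial evaluates to 0, so (s + 1) is a factor.
Dividing out leaves s^2 + 10s + 34 = 0.
The quadratic formula then gives s = -5 ± 3j.

s = -5 + 3j, -5 - 3j, -1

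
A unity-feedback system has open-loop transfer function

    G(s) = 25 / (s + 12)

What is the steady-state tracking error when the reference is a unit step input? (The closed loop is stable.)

G(s) has no poles at the origin.
This is a Type 0 system. Kp = lim_{s→0} G(s) = 25/12.
e_ss = 1/(1 + Kp) = 1/(1 + 25/12) = 12/37 ≈ 0.3243.

e_ss = 0.3243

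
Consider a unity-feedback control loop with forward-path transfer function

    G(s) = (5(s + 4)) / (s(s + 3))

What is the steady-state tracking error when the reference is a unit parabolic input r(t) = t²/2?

G(s) has one pole at the origin.
This is a Type 1 system; Ka = lim_{s→0} s^2·G(s) = 0, so the steady-state error for a parabola input is infinite.

e_ss = ∞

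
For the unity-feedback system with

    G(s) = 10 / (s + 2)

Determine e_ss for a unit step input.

G(s) has no poles at the origin.
This is a Type 0 system. Kp = lim_{s→0} G(s) = 10/2 = 5.
e_ss = 1/(1 + Kp) = 1/(1 + 5) = 1/6 ≈ 0.1667.

e_ss = 0.1667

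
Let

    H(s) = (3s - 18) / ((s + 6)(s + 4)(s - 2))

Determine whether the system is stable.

The poles can be read from the denominator factors: s = -6, -4, 2.
Since the pole(s) at s = 2 lie in the right half-plane, the system is unstable.

unstable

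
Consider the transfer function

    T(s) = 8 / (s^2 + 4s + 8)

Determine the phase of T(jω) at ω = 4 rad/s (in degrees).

At s = j4: numerator = 8, denominator = -8 + j16.
∠T = ∠num − ∠den = 0° − (116.57°) = -116.6°.

∠T(j4) ≈ -116.6°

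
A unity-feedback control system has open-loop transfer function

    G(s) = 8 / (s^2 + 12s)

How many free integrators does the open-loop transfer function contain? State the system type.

The denominator has 1 factor of s at the origin (free integrator), so this is a Type 1 system.

Type 1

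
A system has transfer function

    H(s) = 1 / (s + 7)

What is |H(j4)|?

Substitute s = j4: numerator = 1, denominator = 7 + j4.
|H(j4)| = |1| / |7 + j4| = 1 / 8.0623 ≈ 0.1240.

|H(j4)| ≈ 0.1240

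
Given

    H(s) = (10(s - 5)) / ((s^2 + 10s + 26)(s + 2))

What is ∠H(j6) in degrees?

∠H(j6) ≈ -41.22°

At s = j6: numerator = -50 + j60, denominator = -380 + j60.
∠H = ∠num − ∠den = 129.81° − (171.03°) = -41.22°.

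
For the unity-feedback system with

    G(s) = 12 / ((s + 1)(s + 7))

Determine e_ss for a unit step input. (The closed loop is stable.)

G(s) has no poles at the origin.
This is a Type 0 system. Kp = lim_{s→0} G(s) = 12/7.
e_ss = 1/(1 + Kp) = 1/(1 + 12/7) = 7/19 ≈ 0.3684.

e_ss = 0.3684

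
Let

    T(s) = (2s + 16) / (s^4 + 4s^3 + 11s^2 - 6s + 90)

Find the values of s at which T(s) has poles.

s = 1 ± 2j, -3 ± 3j

The poles are the roots of the denominator s^4 + 4s^3 + 11s^2 - 6s + 90 = 0.
No real roots exist; factor into two real quadratics: (s^2 - 2s + 5)(s^2 + 6s + 18) = 0.
Each quadratic gives a conjugate pair via the quadratic formula.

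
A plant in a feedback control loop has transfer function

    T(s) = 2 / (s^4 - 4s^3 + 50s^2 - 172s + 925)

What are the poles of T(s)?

s = 3 ± 4j, -1 ± 6j

The poles are the roots of the denominator s^4 - 4s^3 + 50s^2 - 172s + 925 = 0.
No real roots exist; factor into two real quadratics: (s^2 - 6s + 25)(s^2 + 2s + 37) = 0.
Each quadratic gives a conjugate pair via the quadratic formula.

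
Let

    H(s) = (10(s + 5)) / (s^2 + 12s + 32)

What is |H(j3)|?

Substitute s = j3: numerator = 50 + j30, denominator = 23 + j36.
|H(j3)| = |50 + j30| / |23 + j36| = 58.310 / 42.720 ≈ 1.365.

|H(j3)| ≈ 1.365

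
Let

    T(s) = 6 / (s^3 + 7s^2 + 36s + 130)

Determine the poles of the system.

s = -1 ± 5j, -5

The poles are the roots of the denominator s^3 + 7s^2 + 36s + 130 = 0.
Trying s = -5: the polynomial evaluates to 0, so (s + 5) is a factor.
Dividing out leaves s^2 + 2s + 26 = 0.
The quadratic formula then gives s = -1 ± 5j.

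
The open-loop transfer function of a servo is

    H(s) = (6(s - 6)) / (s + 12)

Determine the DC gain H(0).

H(0) = -3

At s = 0 each factor (s + a) contributes a and each (s^2 + bs + c) contributes c.
H(0) = 6·(-6) / ((12)) = -36/12 = -3.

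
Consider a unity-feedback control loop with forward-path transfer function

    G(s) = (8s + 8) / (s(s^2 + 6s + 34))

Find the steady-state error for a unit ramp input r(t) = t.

G(s) has one pole at the origin.
This is a Type 1 system. Kv = lim_{s→0} s·G(s) = 8/34 = 4/17.
e_ss = 1/Kv = 1/(4/17) = 17/4 ≈ 4.250.

e_ss = 4.250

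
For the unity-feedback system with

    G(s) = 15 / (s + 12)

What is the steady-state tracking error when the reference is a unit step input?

G(s) has no poles at the origin.
This is a Type 0 system. Kp = lim_{s→0} G(s) = 15/12 = 5/4.
e_ss = 1/(1 + Kp) = 1/(1 + 5/4) = 4/9 ≈ 0.4444.

e_ss = 0.4444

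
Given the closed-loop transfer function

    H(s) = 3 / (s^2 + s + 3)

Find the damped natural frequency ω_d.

Comparing s^2 + s + 3 to s^2 + 2ζωₙs + ωₙ²: ωₙ = √3 ≈ 1.732 rad/s and ζ = 1/(2·√3) ≈ 0.2887.
ζωₙ = 1/2 = 0.5, so ω_d = ωₙ√(1−ζ²) = √(ωₙ² − (ζωₙ)²) = √(3 − 0.5²) = √2.75 ≈ 1.658 rad/s.

ω_d ≈ 1.658 rad/s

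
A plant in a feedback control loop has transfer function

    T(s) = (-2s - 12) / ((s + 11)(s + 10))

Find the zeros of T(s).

Set the numerator to zero: -2s - 12 = 0, i.e. -2·(s + 6) = 0.
So s = -6.

s = -6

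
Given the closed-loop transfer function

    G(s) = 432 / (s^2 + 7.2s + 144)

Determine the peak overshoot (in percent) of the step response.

%OS ≈ 37.2%

Comparing s^2 + 7.2s + 144 to s^2 + 2ζωₙs + ωₙ²: ωₙ = 12 rad/s and ζ = 7.2/(2·12) = 0.3.
%OS = 100·exp(−πζ/√(1−ζ²)) = 100·exp(−π·0.3/√(1−0.3²)) ≈ 37.2%.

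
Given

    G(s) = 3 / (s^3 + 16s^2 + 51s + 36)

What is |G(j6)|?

Substitute s = j6: numerator = 3, denominator = -540 + j90.
|G(j6)| = |3| / |-540 + j90| = 3 / 547.45 ≈ 0.005480.

|G(j6)| ≈ 0.005480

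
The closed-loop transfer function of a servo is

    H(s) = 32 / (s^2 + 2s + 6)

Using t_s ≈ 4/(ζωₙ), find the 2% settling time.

Comparing s^2 + 2s + 6 to s^2 + 2ζωₙs + ωₙ²: ωₙ = √6 ≈ 2.449 rad/s and ζ = 2/(2·√6) ≈ 0.4082.
ζωₙ = 2/2 = 1, so t_s ≈ 4/(ζωₙ) = 4/1 = 4 s.

t_s ≈ 4 s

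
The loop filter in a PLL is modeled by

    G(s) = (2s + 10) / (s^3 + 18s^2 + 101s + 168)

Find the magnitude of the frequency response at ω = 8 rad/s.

Substitute s = j8: numerator = 10 + j16, denominator = -984 + j296.
|G(j8)| = |10 + j16| / |-984 + j296| = 18.868 / 1027.6 ≈ 0.01836.

|G(j8)| ≈ 0.01836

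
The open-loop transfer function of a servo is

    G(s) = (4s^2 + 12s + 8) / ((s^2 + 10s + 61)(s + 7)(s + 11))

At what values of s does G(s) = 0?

Set the numerator to zero: 4s^2 + 12s + 8 = 0, i.e. 4·(s^2 + 3s + 2) = 0.
Factoring: (s + 1)(s + 2) = 0.

s = -1, -2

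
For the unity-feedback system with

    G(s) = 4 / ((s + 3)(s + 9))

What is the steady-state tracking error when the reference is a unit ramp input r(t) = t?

G(s) has no poles at the origin.
This is a Type 0 system; Kv = lim_{s→0} s·G(s) = 0, so the steady-state error for a ramp input is infinite.

e_ss = ∞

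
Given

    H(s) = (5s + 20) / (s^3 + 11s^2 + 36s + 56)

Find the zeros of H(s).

Set the numerator to zero: 5s + 20 = 0, i.e. 5·(s + 4) = 0.
So s = -4.

s = -4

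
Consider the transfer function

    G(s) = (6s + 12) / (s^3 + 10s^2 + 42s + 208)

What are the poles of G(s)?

The poles are the roots of the denominator s^3 + 10s^2 + 42s + 208 = 0.
Trying s = -8: the polynomial evaluates to 0, so (s + 8) is a factor.
Dividing out leaves s^2 + 2s + 26 = 0.
The quadratic formula then gives s = -1 ± 5j.

s = -1 + 5j, -1 - 5j, -8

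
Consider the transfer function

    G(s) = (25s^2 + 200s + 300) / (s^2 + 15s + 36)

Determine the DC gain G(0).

G(0) = 25/3 ≈ 8.333

Set s = 0: G(0) = (300) / (36) = 25/3.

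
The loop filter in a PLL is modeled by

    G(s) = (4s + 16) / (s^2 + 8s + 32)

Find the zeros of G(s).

s = -4

Set the numerator to zero: 4s + 16 = 0, i.e. 4·(s + 4) = 0.
So s = -4.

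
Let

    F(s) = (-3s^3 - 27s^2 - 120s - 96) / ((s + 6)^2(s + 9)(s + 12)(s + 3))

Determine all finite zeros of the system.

Set the numerator to zero: -3s^3 - 27s^2 - 120s - 96 = 0, i.e. -3·(s^3 + 9s^2 + 40s + 32) = 0.
Factoring: (s^2 + 8s + 32)(s + 1) = 0.

s = -4 ± 4j, -1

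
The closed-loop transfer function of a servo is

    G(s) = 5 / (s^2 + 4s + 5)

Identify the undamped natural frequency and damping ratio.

Compare the denominator to the standard form s^2 + 2ζωₙs + ωₙ².
ωₙ² = 5, so ωₙ = √5 ≈ 2.236 rad/s.
2ζωₙ = 4, so ζ = 4/(2·√5) ≈ 0.8944.

ωₙ ≈ 2.236 rad/s, ζ ≈ 0.8944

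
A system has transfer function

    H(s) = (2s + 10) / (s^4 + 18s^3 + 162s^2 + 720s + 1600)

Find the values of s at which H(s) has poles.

The poles are the roots of the denominator s^4 + 18s^3 + 162s^2 + 720s + 1600 = 0.
No real roots exist; factor into two real quadratics: (s^2 + 8s + 32)(s^2 + 10s + 50) = 0.
Each quadratic gives a conjugate pair via the quadratic formula.

s = -4 + 4j, -4 - 4j, -5 + 5j, -5 - 5j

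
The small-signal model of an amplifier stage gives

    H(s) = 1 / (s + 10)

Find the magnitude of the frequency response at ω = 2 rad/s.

|H(j2)| ≈ 0.09806

Substitute s = j2: numerator = 1, denominator = 10 + j2.
|H(j2)| = |1| / |10 + j2| = 1 / 10.198 ≈ 0.09806.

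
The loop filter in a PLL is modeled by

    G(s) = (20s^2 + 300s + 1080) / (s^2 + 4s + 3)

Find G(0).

G(0) = 360

Set s = 0: G(0) = (1080) / (3) = 360.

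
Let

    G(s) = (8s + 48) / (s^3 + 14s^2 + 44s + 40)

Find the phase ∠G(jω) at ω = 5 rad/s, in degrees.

At s = j5: numerator = 48 + j40, denominator = -310 + j95.
∠G = ∠num − ∠den = 39.806° − (162.96°) = -123.2°.

∠G(j5) ≈ -123.2°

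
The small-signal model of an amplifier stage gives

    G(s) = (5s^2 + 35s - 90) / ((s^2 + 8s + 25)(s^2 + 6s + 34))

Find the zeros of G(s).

Set the numerator to zero: 5s^2 + 35s - 90 = 0, i.e. 5·(s^2 + 7s - 18) = 0.
Factoring: (s - 2)(s + 9) = 0.

s = 2, -9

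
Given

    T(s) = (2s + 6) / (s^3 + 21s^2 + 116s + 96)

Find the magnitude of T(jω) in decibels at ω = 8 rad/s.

Substitute s = j8: numerator = 6 + j16, denominator = -1248 + j416.
|T(j8)| = |6 + j16| / |-1248 + j416| = 17.088 / 1315.5 ≈ 0.01299.
In decibels: 20·log₁₀(0.01299) ≈ -37.7 dB.

|T(j8)|_dB ≈ -37.7 dB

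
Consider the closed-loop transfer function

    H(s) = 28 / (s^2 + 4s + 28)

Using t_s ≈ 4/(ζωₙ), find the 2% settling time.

Comparing s^2 + 4s + 28 to s^2 + 2ζωₙs + ωₙ²: ωₙ = √28 ≈ 5.292 rad/s and ζ = 4/(2·√28) ≈ 0.3780.
ζωₙ = 4/2 = 2, so t_s ≈ 4/(ζωₙ) = 4/2 = 2 s.

t_s ≈ 2 s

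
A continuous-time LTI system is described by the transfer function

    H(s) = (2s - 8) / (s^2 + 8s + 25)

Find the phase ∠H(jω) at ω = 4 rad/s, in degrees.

At s = j4: numerator = -8 + j8, denominator = 9 + j32.
∠H = ∠num − ∠den = 135° − (74.291°) = 60.71°.

∠H(j4) ≈ 60.71°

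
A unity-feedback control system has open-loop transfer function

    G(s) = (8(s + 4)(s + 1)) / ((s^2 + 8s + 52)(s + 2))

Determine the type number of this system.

Type 0

The denominator has no factor of s at the origin — no free integrator — so this is a Type 0 system.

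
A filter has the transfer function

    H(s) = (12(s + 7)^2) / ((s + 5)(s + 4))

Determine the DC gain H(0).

H(0) = 147/5 ≈ 29.40

At s = 0 each factor (s + a) contributes a and each (s^2 + bs + c) contributes c.
H(0) = 12·(7) · (7) / ((5) · (4)) = 588/20 = 147/5.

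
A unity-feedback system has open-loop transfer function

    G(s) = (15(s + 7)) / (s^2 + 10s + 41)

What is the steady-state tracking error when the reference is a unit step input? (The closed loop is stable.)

G(s) has no poles at the origin.
This is a Type 0 system. Kp = lim_{s→0} G(s) = 105/41.
e_ss = 1/(1 + Kp) = 1/(1 + 105/41) = 41/146 ≈ 0.2808.

e_ss = 0.2808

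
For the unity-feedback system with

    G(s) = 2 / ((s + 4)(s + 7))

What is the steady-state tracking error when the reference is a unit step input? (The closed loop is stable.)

G(s) has no poles at the origin.
This is a Type 0 system. Kp = lim_{s→0} G(s) = 2/28 = 1/14.
e_ss = 1/(1 + Kp) = 1/(1 + 1/14) = 14/15 ≈ 0.9333.

e_ss = 0.9333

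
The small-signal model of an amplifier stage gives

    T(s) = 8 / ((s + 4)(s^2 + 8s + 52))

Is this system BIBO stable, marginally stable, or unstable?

stable

The poles can be read from the denominator factors: s = -4, -4 ± 6j.
Since all poles lie strictly in the left half-plane, the system is stable.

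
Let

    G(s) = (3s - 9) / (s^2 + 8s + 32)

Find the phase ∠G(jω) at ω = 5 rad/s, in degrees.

∠G(j5) ≈ 40.89°

At s = j5: numerator = -9 + j15, denominator = 7 + j40.
∠G = ∠num − ∠den = 120.96° − (80.074°) = 40.89°.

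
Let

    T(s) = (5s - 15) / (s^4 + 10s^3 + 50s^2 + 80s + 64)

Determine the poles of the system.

s = -1 ± j, -4 ± 4j

The poles are the roots of the denominator s^4 + 10s^3 + 50s^2 + 80s + 64 = 0.
No real roots exist; factor into two real quadratics: (s^2 + 2s + 2)(s^2 + 8s + 32) = 0.
Each quadratic gives a conjugate pair via the quadratic formula.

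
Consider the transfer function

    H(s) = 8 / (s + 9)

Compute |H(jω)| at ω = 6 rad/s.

Substitute s = j6: numerator = 8, denominator = 9 + j6.
|H(j6)| = |8| / |9 + j6| = 8 / 10.817 ≈ 0.7396.

|H(j6)| ≈ 0.7396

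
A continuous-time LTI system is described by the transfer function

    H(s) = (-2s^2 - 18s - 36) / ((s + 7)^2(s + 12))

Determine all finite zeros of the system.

s = -6, -3

Set the numerator to zero: -2s^2 - 18s - 36 = 0, i.e. -2·(s^2 + 9s + 18) = 0.
Factoring: (s + 6)(s + 3) = 0.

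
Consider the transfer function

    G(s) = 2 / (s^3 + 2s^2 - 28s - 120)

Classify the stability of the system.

The denominator s^3 + 2s^2 - 28s - 120 factors as (s^2 + 8s + 20)(s - 6), giving poles at s = -4 ± 2j, 6.
Since the pole(s) at s = 6 lie in the right half-plane, the system is unstable.

unstable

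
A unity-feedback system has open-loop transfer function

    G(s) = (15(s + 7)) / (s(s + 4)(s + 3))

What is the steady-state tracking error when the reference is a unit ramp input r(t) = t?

G(s) has one pole at the origin.
This is a Type 1 system. Kv = lim_{s→0} s·G(s) = 105/12 = 35/4.
e_ss = 1/Kv = 1/(35/4) = 4/35 ≈ 0.1143.

e_ss = 0.1143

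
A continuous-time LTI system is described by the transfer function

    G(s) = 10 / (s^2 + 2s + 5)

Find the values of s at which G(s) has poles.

s = -1 ± 2j

The poles are the roots of the denominator s^2 + 2s + 5 = 0.
Using the quadratic formula: s = (-2 ± √(-16))/2 = -1 ± 2j.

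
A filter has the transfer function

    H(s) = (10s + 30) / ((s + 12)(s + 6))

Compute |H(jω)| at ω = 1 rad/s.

|H(j1)| ≈ 0.4317

Substitute s = j1: numerator = 30 + j10, denominator = 71 + j18.
|H(j1)| = |30 + j10| / |71 + j18| = 31.623 / 73.246 ≈ 0.4317.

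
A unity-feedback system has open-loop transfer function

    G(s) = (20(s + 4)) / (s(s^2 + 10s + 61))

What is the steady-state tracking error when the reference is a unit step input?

G(s) has one pole at the origin.
This is a Type 1 system; for a step input the steady-state error is zero.

e_ss = 0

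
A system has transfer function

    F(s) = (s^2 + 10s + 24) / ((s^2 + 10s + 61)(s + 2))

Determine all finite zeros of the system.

s = -6, -4

Set the numerator to zero: s^2 + 10s + 24 = 0.
Factoring: (s + 6)(s + 4) = 0.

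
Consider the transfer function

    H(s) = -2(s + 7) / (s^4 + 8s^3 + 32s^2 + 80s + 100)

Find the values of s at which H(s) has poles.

s = -3 ± j, -1 ± 3j

The poles are the roots of the denominator s^4 + 8s^3 + 32s^2 + 80s + 100 = 0.
No real roots exist; factor into two real quadratics: (s^2 + 6s + 10)(s^2 + 2s + 10) = 0.
Each quadratic gives a conjugate pair via the quadratic formula.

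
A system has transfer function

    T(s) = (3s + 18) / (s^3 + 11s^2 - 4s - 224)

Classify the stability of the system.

unstable

The denominator s^3 + 11s^2 - 4s - 224 factors as (s + 8)(s + 7)(s - 4), giving poles at s = -8, -7, 4.
Since the pole(s) at s = 4 lie in the right half-plane, the system is unstable.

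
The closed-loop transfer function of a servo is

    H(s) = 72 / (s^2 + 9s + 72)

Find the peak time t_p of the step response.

Comparing s^2 + 9s + 72 to s^2 + 2ζωₙs + ωₙ²: ωₙ = √72 ≈ 8.485 rad/s and ζ = 9/(2·√72) ≈ 0.5303.
ζωₙ = 9/2 = 4.5, so ω_d = ωₙ√(1−ζ²) = √(ωₙ² − (ζωₙ)²) = √(72 − 4.5²) = √51.75 ≈ 7.194 rad/s.
t_p = π/ω_d = π/7.194 ≈ 0.4367 s.

t_p ≈ 0.4367 s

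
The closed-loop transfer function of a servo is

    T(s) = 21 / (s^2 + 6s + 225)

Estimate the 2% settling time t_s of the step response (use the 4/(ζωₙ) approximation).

t_s ≈ 1.333 s

Comparing s^2 + 6s + 225 to s^2 + 2ζωₙs + ωₙ²: ωₙ = 15 rad/s and ζ = 6/(2·15) = 0.2.
ζωₙ = 6/2 = 3, so t_s ≈ 4/(ζωₙ) = 4/3 ≈ 1.333 s.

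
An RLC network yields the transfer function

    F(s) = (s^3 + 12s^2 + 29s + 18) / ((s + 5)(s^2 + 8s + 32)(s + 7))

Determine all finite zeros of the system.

s = -2, -9, -1

Set the numerator to zero: s^3 + 12s^2 + 29s + 18 = 0.
Factoring: (s + 2)(s + 9)(s + 1) = 0.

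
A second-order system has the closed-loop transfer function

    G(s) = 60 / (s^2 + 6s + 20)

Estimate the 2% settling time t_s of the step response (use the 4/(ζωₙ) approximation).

t_s ≈ 1.333 s

Comparing s^2 + 6s + 20 to s^2 + 2ζωₙs + ωₙ²: ωₙ = √20 ≈ 4.472 rad/s and ζ = 6/(2·√20) ≈ 0.6708.
ζωₙ = 6/2 = 3, so t_s ≈ 4/(ζωₙ) = 4/3 ≈ 1.333 s.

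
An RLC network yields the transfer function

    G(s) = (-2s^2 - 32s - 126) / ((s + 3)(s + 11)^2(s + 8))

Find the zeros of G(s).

s = -7, -9

Set the numerator to zero: -2s^2 - 32s - 126 = 0, i.e. -2·(s^2 + 16s + 63) = 0.
Factoring: (s + 7)(s + 9) = 0.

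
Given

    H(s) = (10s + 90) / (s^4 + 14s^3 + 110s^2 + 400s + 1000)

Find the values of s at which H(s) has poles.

s = -2 + 4j, -2 - 4j, -5 + 5j, -5 - 5j

The poles are the roots of the denominator s^4 + 14s^3 + 110s^2 + 400s + 1000 = 0.
No real roots exist; factor into two real quadratics: (s^2 + 4s + 20)(s^2 + 10s + 50) = 0.
Each quadratic gives a conjugate pair via the quadratic formula.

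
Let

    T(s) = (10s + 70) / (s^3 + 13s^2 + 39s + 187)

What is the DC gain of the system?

Set s = 0: T(0) = (70) / (187) = 70/187.

T(0) = 70/187 ≈ 0.3743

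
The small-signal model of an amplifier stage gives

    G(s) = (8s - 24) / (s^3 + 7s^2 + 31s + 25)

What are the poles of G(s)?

s = -1, -3 ± 4j

The poles are the roots of the denominator s^3 + 7s^2 + 31s + 25 = 0.
Trying s = -1: the polynomial evaluates to 0, so (s + 1) is a factor.
Dividing out leaves s^2 + 6s + 25 = 0.
The quadratic formula then gives s = -3 ± 4j.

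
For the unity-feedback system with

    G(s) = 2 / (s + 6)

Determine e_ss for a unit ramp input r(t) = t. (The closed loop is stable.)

e_ss = ∞

G(s) has no poles at the origin.
This is a Type 0 system; Kv = lim_{s→0} s·G(s) = 0, so the steady-state error for a ramp input is infinite.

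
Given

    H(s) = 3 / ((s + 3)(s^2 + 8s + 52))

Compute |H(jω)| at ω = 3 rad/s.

|H(j3)| ≈ 0.01436

Substitute s = j3: numerator = 3, denominator = 57 + j201.
|H(j3)| = |3| / |57 + j201| = 3 / 208.93 ≈ 0.01436.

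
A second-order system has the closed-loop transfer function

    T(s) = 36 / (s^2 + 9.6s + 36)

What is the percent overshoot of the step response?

%OS ≈ 1.52%

Comparing s^2 + 9.6s + 36 to s^2 + 2ζωₙs + ωₙ²: ωₙ = 6 rad/s and ζ = 9.6/(2·6) = 0.8.
%OS = 100·exp(−πζ/√(1−ζ²)) = 100·exp(−π·0.8/√(1−0.8²)) ≈ 1.52%.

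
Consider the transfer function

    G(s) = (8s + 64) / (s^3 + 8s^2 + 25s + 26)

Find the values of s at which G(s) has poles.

s = -3 + 2j, -3 - 2j, -2

The poles are the roots of the denominator s^3 + 8s^2 + 25s + 26 = 0.
Trying s = -2: the polynomial evaluates to 0, so (s + 2) is a factor.
Dividing out leaves s^2 + 6s + 13 = 0.
The quadratic formula then gives s = -3 ± 2j.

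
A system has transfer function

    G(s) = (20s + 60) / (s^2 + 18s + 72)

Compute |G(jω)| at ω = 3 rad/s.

Substitute s = j3: numerator = 60 + j60, denominator = 63 + j54.
|G(j3)| = |60 + j60| / |63 + j54| = 84.853 / 82.976 ≈ 1.023.

|G(j3)| ≈ 1.023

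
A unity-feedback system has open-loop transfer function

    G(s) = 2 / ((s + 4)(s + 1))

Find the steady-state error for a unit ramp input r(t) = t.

e_ss = ∞

G(s) has no poles at the origin.
This is a Type 0 system; Kv = lim_{s→0} s·G(s) = 0, so the steady-state error for a ramp input is infinite.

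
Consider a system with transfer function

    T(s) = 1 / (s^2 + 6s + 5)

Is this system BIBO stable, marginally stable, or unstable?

The denominator s^2 + 6s + 5 factors as (s + 5)(s + 1), giving poles at s = -5, -1.
Since all poles lie strictly in the left half-plane, the system is stable.

stable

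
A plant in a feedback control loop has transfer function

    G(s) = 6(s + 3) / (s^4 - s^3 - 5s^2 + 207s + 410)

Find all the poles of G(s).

The poles are the roots of the denominator s^4 - s^3 - 5s^2 + 207s + 410 = 0.
Trying s = -5: the polynomial evaluates to 0, so (s + 5) is a factor.
Dividing out leaves s^3 - 6s^2 + 25s + 82 = 0.
This factors further as (s^2 - 8s + 41)(s + 2) = 0.

s = 4 ± 5j, -5, -2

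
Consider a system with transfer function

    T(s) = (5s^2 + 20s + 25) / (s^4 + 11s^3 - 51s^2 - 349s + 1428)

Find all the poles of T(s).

s = -7, 4 ± j, -12

The poles are the roots of the denominator s^4 + 11s^3 - 51s^2 - 349s + 1428 = 0.
Trying s = -7: the polynomial evaluates to 0, so (s + 7) is a factor.
Dividing out leaves s^3 + 4s^2 - 79s + 204 = 0.
This factors further as (s^2 - 8s + 17)(s + 12) = 0.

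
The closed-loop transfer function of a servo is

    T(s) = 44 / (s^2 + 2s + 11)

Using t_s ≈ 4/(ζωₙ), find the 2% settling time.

Comparing s^2 + 2s + 11 to s^2 + 2ζωₙs + ωₙ²: ωₙ = √11 ≈ 3.317 rad/s and ζ = 2/(2·√11) ≈ 0.3015.
ζωₙ = 2/2 = 1, so t_s ≈ 4/(ζωₙ) = 4/1 = 4 s.

t_s ≈ 4 s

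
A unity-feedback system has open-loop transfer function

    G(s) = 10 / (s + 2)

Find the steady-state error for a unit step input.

e_ss = 0.1667

G(s) has no poles at the origin.
This is a Type 0 system. Kp = lim_{s→0} G(s) = 10/2 = 5.
e_ss = 1/(1 + Kp) = 1/(1 + 5) = 1/6 ≈ 0.1667.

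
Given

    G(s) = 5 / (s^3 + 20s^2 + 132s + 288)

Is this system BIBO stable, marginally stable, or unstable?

stable

The denominator s^3 + 20s^2 + 132s + 288 factors as (s + 8)(s + 6)^2, giving poles at s = -8, -6, -6.
Since all poles lie strictly in the left half-plane, the system is stable.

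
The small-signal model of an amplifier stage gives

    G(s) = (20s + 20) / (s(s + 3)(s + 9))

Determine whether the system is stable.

The poles can be read from the denominator factors: s = 0, -3, -9.
Since the simple pole(s) at s = 0 lie on the jω-axis with none in the right half-plane, the system is marginally stable.

marginally stable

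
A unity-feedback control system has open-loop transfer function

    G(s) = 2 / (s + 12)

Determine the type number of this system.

The denominator has no factor of s at the origin — no free integrator — so this is a Type 0 system.

Type 0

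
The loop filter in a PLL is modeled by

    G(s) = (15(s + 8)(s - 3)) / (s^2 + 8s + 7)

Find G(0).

Set s = 0: G(0) = (-360) / (7) = -360/7.

G(0) = -360/7 ≈ -51.43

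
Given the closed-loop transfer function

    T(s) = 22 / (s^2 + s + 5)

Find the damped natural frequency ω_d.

Comparing s^2 + s + 5 to s^2 + 2ζωₙs + ωₙ²: ωₙ = √5 ≈ 2.236 rad/s and ζ = 1/(2·√5) ≈ 0.2236.
ζωₙ = 1/2 = 0.5, so ω_d = ωₙ√(1−ζ²) = √(ωₙ² − (ζωₙ)²) = √(5 − 0.5²) = √4.75 ≈ 2.179 rad/s.

ω_d ≈ 2.179 rad/s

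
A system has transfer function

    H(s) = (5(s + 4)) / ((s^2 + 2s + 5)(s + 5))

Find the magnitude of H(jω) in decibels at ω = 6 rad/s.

|H(j6)|_dB ≈ -17.1 dB

Substitute s = j6: numerator = 20 + j30, denominator = -227 - j126.
|H(j6)| = |20 + j30| / |-227 - j126| = 36.056 / 259.62 ≈ 0.1389.
In decibels: 20·log₁₀(0.1389) ≈ -17.1 dB.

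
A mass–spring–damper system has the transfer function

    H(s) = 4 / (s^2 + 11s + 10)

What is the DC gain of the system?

Set s = 0: H(0) = (4) / (10) = 2/5.

H(0) = 2/5 ≈ 0.4000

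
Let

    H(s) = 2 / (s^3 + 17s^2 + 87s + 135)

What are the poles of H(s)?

s = -5, -3, -9

The poles are the roots of the denominator s^3 + 17s^2 + 87s + 135 = 0.
Trying s = -5: the polynomial evaluates to 0, so (s + 5) is a factor.
Dividing out leaves s^2 + 12s + 27 = 0.
Factoring the quadratic: (s + 3)(s + 9) = 0.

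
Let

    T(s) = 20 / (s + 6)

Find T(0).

T(0) = 10/3 ≈ 3.333

At s = 0 each factor (s + a) contributes a and each (s^2 + bs + c) contributes c.
T(0) = 20·1 / ((6)) = 20/6 = 10/3.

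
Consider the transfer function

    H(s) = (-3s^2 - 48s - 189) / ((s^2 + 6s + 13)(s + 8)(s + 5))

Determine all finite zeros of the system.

Set the numerator to zero: -3s^2 - 48s - 189 = 0, i.e. -3·(s^2 + 16s + 63) = 0.
Factoring: (s + 7)(s + 9) = 0.

s = -7, -9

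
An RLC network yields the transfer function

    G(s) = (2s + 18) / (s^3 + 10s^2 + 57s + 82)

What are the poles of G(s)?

The poles are the roots of the denominator s^3 + 10s^2 + 57s + 82 = 0.
Trying s = -2: the polynomial evaluates to 0, so (s + 2) is a factor.
Dividing out leaves s^2 + 8s + 41 = 0.
The quadratic formula then gives s = -4 ± 5j.

s = -4 + 5j, -4 - 5j, -2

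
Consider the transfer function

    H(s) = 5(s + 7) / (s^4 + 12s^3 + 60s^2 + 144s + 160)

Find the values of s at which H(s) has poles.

s = -2 ± 2j, -4 ± 2j

The poles are the roots of the denominator s^4 + 12s^3 + 60s^2 + 144s + 160 = 0.
No real roots exist; factor into two real quadratics: (s^2 + 4s + 8)(s^2 + 8s + 20) = 0.
Each quadratic gives a conjugate pair via the quadratic formula.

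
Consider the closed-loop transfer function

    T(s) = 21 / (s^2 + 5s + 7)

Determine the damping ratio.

Compare the denominator to the standard form s^2 + 2ζωₙs + ωₙ².
ωₙ² = 7, so ωₙ = √7 ≈ 2.646 rad/s.
2ζωₙ = 5, so ζ = 5/(2·√7) ≈ 0.9449.

ζ ≈ 0.9449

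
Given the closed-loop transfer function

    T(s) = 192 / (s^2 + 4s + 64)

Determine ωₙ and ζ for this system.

Compare the denominator to the standard form s^2 + 2ζωₙs + ωₙ².
ωₙ² = 64, so ωₙ = 8 rad/s.
2ζωₙ = 4, so ζ = 4/(2·8) = 0.25.

ωₙ = 8 rad/s, ζ = 0.25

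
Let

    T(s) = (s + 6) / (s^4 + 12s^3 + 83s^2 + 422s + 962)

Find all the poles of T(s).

The poles are the roots of the denominator s^4 + 12s^3 + 83s^2 + 422s + 962 = 0.
No real roots exist; factor into two real quadratics: (s^2 + 2s + 37)(s^2 + 10s + 26) = 0.
Each quadratic gives a conjugate pair via the quadratic formula.

s = -1 ± 6j, -5 ± j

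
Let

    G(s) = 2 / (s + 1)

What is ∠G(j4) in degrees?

At s = j4: numerator = 2, denominator = 1 + j4.
∠G = ∠num − ∠den = 0° − (75.964°) = -75.96°.

∠G(j4) ≈ -75.96°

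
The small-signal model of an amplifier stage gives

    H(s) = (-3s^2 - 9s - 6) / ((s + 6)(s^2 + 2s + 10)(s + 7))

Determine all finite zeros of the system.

s = -2, -1

Set the numerator to zero: -3s^2 - 9s - 6 = 0, i.e. -3·(s^2 + 3s + 2) = 0.
Factoring: (s + 2)(s + 1) = 0.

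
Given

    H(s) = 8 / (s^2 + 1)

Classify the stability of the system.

marginally stable

The denominator s^2 + 1 factors as (s^2 + 1), giving poles at s = ±j.
Since the simple pole(s) at s = ±j lie on the jω-axis with none in the right half-plane, the system is marginally stable.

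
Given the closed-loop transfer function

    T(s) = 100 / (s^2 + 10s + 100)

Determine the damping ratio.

ζ = 0.5

Compare the denominator to the standard form s^2 + 2ζωₙs + ωₙ².
ωₙ² = 100, so ωₙ = 10 rad/s.
2ζωₙ = 10, so ζ = 10/(2·10) = 0.5.
With ζ = 0.5 the response is underdamped.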